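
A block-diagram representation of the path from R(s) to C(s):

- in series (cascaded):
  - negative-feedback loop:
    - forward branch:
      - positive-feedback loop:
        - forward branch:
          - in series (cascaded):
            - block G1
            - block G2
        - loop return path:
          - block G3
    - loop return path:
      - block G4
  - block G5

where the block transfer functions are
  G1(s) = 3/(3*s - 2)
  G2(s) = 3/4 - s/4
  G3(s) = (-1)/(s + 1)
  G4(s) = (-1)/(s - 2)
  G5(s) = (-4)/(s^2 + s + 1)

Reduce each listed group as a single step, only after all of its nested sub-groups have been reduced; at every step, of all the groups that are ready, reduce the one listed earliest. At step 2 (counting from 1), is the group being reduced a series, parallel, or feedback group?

Step 1 - combine G1, G2 in series
Step 2 - apply the feedback formula to (G1*G2), G3
Step 3 - collapse the loop ([(G1*G2)/(1-(G1*G2)*G3)] forward, G4 return)
Step 4 - multiply [[(G1*G2)/(1-(G1*G2)*G3)]/(1+[(G1*G2)/(1-(G1*G2)*G3)]*G4)], G5 (series)
At step 2 the group reduced is feedback.

Final answer: feedback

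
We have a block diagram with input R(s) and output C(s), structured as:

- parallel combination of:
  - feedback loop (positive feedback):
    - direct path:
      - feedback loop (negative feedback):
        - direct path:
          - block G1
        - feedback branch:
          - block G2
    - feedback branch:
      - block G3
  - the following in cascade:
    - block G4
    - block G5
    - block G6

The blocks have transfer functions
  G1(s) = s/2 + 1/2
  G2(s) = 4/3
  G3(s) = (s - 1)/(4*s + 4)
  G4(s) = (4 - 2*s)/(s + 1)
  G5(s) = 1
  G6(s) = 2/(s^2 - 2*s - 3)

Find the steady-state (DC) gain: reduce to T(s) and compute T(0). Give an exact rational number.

The answer is -308/129.

Reasoning:
Step 1. collapse the loop (G1 forward, G2 return): (3*s + 3)/(4*s + 10)
Step 2. apply the feedback formula to [G1/(1+G1*G2)], G3: (12*s + 12)/(13*s + 43)
Step 3. combine G4, G5, G6 in series: (8 - 4*s)/(s^3 - s^2 - 5*s - 3)
Step 4. sum the parallel branches [[G1/(1+G1*G2)]/(1-[G1/(1+G1*G2)]*G3)], (G4*G5*G6): (12*s^4 - 124*s^2 - 164*s + 308)/(13*s^4 + 30*s^3 - 108*s^2 - 254*s - 129)
DC gain: substitute s = 0 into T(s) from step 4: T(0) = 308/(-129) = -308/129.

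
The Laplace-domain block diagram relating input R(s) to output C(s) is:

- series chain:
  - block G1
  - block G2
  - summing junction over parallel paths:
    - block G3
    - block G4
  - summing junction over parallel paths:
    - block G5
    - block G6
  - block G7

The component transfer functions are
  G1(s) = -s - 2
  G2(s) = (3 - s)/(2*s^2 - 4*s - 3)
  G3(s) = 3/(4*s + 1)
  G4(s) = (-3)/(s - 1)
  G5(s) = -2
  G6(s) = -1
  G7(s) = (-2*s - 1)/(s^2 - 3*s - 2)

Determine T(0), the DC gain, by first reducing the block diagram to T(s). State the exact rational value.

Step 1 - add G3, G4 (parallel): (-9*s - 6)/(4*s^2 - 3*s - 1)
Step 2 - add G5, G6 (parallel): -3
Step 3 - multiply G1, G2, (G3+G4), (G5+G6), G7 (series): (-54*s^4 - 9*s^3 + 369*s^2 + 396*s + 108)/(8*s^6 - 46*s^5 + 48*s^4 + 63*s^3 - 32*s^2 - 35*s - 6)
That last expression is T(s); at s = 0 only the constant terms survive, so T(0) = 108/(-6) = -18.

Answer: -18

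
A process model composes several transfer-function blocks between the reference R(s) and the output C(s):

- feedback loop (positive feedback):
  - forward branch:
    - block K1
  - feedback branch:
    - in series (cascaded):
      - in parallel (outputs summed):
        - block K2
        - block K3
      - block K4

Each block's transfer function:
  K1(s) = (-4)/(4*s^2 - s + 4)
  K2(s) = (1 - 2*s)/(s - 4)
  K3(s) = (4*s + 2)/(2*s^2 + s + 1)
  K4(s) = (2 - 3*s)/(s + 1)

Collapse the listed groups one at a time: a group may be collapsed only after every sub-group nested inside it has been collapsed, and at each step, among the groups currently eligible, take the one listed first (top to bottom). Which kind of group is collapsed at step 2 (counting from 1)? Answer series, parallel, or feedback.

Step 1. parallel reduction of K2, K3
Step 2. reduce the series chain (K2+K3), K4
Step 3. collapse the loop (K1 forward, ((K2+K3)*K4) return)
Step 2 collapses a series group.

Answer: series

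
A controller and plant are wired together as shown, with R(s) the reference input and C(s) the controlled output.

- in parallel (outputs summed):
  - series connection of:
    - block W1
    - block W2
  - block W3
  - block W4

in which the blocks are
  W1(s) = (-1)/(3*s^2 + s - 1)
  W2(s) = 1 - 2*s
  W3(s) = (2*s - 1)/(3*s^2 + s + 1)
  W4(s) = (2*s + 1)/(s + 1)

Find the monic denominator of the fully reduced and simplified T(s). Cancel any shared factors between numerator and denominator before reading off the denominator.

First reduce the diagram to T(s).

Step 1: series reduction of W1, W2: (2*s - 1)/(3*s^2 + s - 1)
Step 2: parallel reduction of (W1*W2), W3, W4: (18*s^5 + 33*s^4 + 18*s^3 - 3*s^2 - 4*s - 1)/(9*s^5 + 15*s^4 + 7*s^3 + s^2 - s - 1)
Step 2 gives the fully reduced T(s), with no common factor left to cancel. The denominator's leading coefficient is 9, so divide each of its coefficients by 9 to get the monic form.

Answer: s^5 + 5*s^4/3 + 7*s^3/9 + s^2/9 - s/9 - 1/9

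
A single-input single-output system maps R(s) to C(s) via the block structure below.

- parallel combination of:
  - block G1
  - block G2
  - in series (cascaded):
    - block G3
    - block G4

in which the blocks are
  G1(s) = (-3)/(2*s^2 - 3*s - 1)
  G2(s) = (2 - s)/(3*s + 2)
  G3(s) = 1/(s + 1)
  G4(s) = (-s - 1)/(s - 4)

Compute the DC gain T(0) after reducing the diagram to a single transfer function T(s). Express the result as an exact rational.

First reduce the diagram to T(s).

(1) combine G3, G4 in series -> (-1)/(s - 4)
(2) reduce the parallel group G1, G2, (G3*G4) -> (-2*s^4 + 9*s^3 - 37*s^2 + 57*s + 34)/(6*s^4 - 29*s^3 + 11*s^2 + 34*s + 8)
DC gain: substitute s = 0 into T(s) from step 2: T(0) = 34/8 = 17/4.

Answer: 17/4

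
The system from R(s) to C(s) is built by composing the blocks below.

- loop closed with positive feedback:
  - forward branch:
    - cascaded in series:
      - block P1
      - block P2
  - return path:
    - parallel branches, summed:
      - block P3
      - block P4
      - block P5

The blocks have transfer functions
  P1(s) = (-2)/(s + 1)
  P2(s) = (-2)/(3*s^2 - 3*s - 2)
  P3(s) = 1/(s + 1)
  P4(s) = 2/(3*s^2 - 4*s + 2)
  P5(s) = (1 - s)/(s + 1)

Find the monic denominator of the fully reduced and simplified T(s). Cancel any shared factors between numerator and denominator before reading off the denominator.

Answer: s^6 - s^5/3 - 7*s^4/3 + 17*s^3/9 - 28*s^2/9 + 26*s/9 - 28/9

Working:
Step 1 - reduce the series chain P1, P2 = 4/(3*s^3 - 5*s - 2)
Step 2 - add P3, P4, P5 (parallel) = (-3*s^3 + 10*s^2 - 8*s + 6)/(3*s^3 - s^2 - 2*s + 2)
Step 3 - apply the feedback formula to (P1*P2), (P3+P4+P5) = (12*s^3 - 4*s^2 - 8*s + 8)/(9*s^6 - 3*s^5 - 21*s^4 + 17*s^3 - 28*s^2 + 26*s - 28)
Step 3 gives the fully reduced T(s), with no common factor left to cancel. The denominator's leading coefficient is 9, so divide each of its coefficients by 9 to get the monic form.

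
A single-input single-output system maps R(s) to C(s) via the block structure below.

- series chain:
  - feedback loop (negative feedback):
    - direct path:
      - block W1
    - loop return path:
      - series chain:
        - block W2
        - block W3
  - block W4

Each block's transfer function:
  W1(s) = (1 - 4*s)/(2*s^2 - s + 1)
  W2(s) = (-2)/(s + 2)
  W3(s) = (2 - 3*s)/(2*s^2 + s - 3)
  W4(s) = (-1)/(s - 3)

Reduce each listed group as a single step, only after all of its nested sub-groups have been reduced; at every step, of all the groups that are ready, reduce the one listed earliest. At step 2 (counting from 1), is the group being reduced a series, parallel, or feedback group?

The answer is feedback.

Reasoning:
1. reduce the series chain W2, W3
2. apply the feedback formula to W1, (W2*W3)
3. combine [W1/(1+W1*(W2*W3))], W4 in series
Step 2 collapses a feedback group.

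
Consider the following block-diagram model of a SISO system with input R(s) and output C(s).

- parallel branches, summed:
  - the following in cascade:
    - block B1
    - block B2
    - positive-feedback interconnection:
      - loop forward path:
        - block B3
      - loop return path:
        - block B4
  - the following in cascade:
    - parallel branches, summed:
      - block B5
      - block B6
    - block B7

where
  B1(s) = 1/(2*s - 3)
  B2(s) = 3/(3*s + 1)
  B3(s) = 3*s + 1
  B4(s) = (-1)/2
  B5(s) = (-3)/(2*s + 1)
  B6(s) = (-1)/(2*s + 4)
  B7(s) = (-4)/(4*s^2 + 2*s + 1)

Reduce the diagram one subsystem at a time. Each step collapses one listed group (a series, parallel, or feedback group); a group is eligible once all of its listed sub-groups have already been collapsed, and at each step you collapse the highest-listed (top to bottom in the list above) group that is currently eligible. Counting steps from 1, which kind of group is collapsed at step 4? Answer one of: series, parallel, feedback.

The answer is series.

Reasoning:
[1] apply the feedback formula to B3, B4
[2] series reduction of B1, B2, [B3/(1-B3*B4)]
[3] reduce the parallel group B5, B6
[4] combine (B5+B6), B7 in series
[5] parallel reduction of (B1*B2*[B3/(1-B3*B4)]), ((B5+B6)*B7)
Step 4: series.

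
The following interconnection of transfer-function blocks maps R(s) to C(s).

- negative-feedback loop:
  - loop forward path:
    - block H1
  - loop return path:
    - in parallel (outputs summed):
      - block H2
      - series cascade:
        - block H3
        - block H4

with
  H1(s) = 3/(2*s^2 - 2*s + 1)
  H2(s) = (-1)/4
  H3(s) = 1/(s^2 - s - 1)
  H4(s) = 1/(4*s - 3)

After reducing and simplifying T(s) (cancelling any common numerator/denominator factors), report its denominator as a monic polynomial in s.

Answer: s^5 - 11*s^4/4 + 13*s^3/8 + 25*s^2/32 - 25*s/32 + 15/32

Working:
Step 1. multiply H3, H4 (series); result 1/(4*s^3 - 7*s^2 - s + 3)
Step 2. combine H2, (H3*H4) in parallel; result (-4*s^3 + 7*s^2 + s + 1)/(16*s^3 - 28*s^2 - 4*s + 12)
Step 3. close the feedback loop around H1, (H2+(H3*H4)); result (48*s^3 - 84*s^2 - 12*s + 36)/(32*s^5 - 88*s^4 + 52*s^3 + 25*s^2 - 25*s + 15)
No further cancellation is possible in the step-3 result, so that is T(s). Its denominator becomes monic after dividing by the leading coefficient 32.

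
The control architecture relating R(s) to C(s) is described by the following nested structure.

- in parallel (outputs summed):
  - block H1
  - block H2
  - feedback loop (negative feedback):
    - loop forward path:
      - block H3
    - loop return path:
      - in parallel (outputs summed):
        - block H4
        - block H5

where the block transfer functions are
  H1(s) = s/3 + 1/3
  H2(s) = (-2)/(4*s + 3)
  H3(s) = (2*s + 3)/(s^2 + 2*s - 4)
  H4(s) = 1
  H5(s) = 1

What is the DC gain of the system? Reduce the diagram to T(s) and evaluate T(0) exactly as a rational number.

First reduce the diagram to T(s).

[1] add H4, H5 (parallel): 2
[2] close the feedback loop around H3, (H4+H5): (2*s + 3)/(s^2 + 6*s + 2)
[3] reduce the parallel group H1, H2, [H3/(1+H3*(H4+H5))]: (4*s^4 + 31*s^3 + 71*s^2 + 50*s + 21)/(12*s^3 + 81*s^2 + 78*s + 18)
DC gain: substitute s = 0 into T(s) from step 3: T(0) = 21/18 = 7/6.

Answer: 7/6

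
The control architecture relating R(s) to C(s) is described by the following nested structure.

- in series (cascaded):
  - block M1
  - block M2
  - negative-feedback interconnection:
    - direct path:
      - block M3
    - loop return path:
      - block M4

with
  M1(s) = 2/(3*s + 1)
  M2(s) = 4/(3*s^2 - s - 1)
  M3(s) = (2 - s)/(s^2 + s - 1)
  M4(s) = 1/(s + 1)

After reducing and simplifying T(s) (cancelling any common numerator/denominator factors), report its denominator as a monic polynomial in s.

Reducing step by step:

1. apply the feedback formula to M3, M4: (-s^2 + s + 2)/(s^3 + 2*s^2 - s + 1)
2. combine M1, M2, [M3/(1+M3*M4)] in series: (-8*s^2 + 8*s + 16)/(9*s^6 + 18*s^5 - 13*s^4 + 2*s^2 - 3*s - 1)
That last expression is T(s), already simplified. Scaling its denominator by 1/9 (the reciprocal of the leading coefficient) yields the monic denominator.

Answer: s^6 + 2*s^5 - 13*s^4/9 + 2*s^2/9 - s/3 - 1/9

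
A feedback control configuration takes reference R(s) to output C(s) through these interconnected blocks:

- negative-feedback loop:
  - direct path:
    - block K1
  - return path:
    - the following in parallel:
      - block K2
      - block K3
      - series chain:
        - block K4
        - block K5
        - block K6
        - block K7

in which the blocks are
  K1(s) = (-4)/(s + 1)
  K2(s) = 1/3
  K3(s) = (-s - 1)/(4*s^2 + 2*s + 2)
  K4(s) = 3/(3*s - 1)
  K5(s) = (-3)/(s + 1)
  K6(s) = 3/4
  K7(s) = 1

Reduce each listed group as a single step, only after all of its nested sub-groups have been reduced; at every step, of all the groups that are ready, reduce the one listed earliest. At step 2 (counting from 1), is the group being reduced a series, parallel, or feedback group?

Reducing step by step:

Step 1 - combine K4, K5, K6, K7 in series
Step 2 - sum the parallel branches K2, K3, (K4*K5*K6*K7)
Step 3 - feedback reduction of K1, (K2+K3+(K4*K5*K6*K7))
At step 2 the group reduced is parallel.

Answer: parallel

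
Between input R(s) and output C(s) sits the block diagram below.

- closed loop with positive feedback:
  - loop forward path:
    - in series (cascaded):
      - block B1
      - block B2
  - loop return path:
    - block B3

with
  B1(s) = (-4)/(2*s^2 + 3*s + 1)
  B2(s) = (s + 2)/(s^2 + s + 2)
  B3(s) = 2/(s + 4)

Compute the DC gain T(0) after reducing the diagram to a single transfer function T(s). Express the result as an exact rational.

Step 1 - combine B1, B2 in series, giving (-4*s - 8)/(2*s^4 + 5*s^3 + 8*s^2 + 7*s + 2)
Step 2 - feedback reduction of (B1*B2), B3, giving (-4*s^2 - 24*s - 32)/(2*s^5 + 13*s^4 + 28*s^3 + 39*s^2 + 38*s + 24)
DC gain: substitute s = 0 into T(s) from step 2: T(0) = -32/24 = -4/3.

Hence the answer: -4/3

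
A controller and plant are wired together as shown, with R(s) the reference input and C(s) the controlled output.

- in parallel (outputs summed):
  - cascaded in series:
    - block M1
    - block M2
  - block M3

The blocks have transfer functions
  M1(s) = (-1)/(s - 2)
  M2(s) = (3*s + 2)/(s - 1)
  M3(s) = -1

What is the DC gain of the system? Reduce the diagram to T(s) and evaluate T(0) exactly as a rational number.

Reducing step by step:

[1] combine M1, M2 in series: (-3*s - 2)/(s^2 - 3*s + 2)
[2] sum the parallel branches (M1*M2), M3: (-s^2 - 4)/(s^2 - 3*s + 2)
The step-2 result is T(s). Setting s = 0: T(0) = -4/2 = -2.

Answer: -2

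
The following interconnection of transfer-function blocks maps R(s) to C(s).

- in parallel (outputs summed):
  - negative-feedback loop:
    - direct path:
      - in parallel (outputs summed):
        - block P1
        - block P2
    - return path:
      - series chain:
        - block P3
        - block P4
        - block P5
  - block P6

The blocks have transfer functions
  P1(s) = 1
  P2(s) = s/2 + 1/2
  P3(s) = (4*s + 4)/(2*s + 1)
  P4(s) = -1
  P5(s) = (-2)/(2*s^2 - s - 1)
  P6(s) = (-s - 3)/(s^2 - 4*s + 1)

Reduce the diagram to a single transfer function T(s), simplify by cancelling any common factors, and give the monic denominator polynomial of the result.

(1) parallel reduction of P1, P2 gives s/2 + 3/2
(2) multiply P3, P4, P5 (series) gives (8*s + 8)/(4*s^3 - 3*s - 1)
(3) apply the feedback formula to (P1+P2), (P3*P4*P5) gives (4*s^4 + 12*s^3 - 3*s^2 - 10*s - 3)/(8*s^3 + 8*s^2 + 26*s + 22)
(4) add [(P1+P2)/(1+(P1+P2)*(P3*P4*P5))], P6 (parallel) gives (4*s^6 - 4*s^5 - 55*s^4 - 18*s^3 - 16*s^2 - 98*s - 69)/(8*s^5 - 24*s^4 + 2*s^3 - 74*s^2 - 62*s + 22)
T(s) is the step-4 result (common factors already cancelled). Leading coefficient of the denominator: 8. Divide through by 8 for the monic polynomial.

Final answer: s^5 - 3*s^4 + s^3/4 - 37*s^2/4 - 31*s/4 + 11/4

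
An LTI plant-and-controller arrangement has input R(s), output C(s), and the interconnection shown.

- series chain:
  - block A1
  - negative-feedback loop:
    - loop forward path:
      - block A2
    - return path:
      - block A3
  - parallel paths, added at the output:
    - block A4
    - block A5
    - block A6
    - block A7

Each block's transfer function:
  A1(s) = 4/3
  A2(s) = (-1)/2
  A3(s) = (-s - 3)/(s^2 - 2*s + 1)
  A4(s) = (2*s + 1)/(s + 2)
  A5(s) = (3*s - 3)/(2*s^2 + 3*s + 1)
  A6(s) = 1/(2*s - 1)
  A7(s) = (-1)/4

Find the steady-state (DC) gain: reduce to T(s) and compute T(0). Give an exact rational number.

Answer: 1

Working:
Step 1: feedback reduction of A2, A3, giving (-s^2 + 2*s - 1)/(2*s^2 - 3*s + 5)
Step 2: add A4, A5, A6, A7 (parallel), giving (28*s^4 + 68*s^3 + 41*s^2 - 41*s + 30)/(16*s^4 + 48*s^3 + 28*s^2 - 12*s - 8)
Step 3: multiply A1, [A2/(1+A2*A3)], (A4+A5+A6+A7) (series), giving (-28*s^6 - 12*s^5 + 67*s^4 + 55*s^3 - 153*s^2 + 101*s - 30)/(24*s^6 + 36*s^5 - 6*s^4 + 99*s^3 + 120*s^2 - 27*s - 30)
DC gain: substitute s = 0 into T(s) from step 3: T(0) = -30/(-30) = 1.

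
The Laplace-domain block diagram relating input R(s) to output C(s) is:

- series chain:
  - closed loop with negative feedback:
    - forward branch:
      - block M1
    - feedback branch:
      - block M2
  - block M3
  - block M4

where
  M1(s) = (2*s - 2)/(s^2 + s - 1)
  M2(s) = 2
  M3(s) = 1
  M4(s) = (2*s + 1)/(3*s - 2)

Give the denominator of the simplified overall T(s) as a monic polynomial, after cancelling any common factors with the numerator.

1. collapse the loop (M1 forward, M2 return), giving (2*s - 2)/(s^2 + 5*s - 5)
2. multiply [M1/(1+M1*M2)], M3, M4 (series), giving (4*s^2 - 2*s - 2)/(3*s^3 + 13*s^2 - 25*s + 10)
That last expression is T(s), already simplified. Scaling its denominator by 1/3 (the reciprocal of the leading coefficient) yields the monic denominator.

Answer: s^3 + 13*s^2/3 - 25*s/3 + 10/3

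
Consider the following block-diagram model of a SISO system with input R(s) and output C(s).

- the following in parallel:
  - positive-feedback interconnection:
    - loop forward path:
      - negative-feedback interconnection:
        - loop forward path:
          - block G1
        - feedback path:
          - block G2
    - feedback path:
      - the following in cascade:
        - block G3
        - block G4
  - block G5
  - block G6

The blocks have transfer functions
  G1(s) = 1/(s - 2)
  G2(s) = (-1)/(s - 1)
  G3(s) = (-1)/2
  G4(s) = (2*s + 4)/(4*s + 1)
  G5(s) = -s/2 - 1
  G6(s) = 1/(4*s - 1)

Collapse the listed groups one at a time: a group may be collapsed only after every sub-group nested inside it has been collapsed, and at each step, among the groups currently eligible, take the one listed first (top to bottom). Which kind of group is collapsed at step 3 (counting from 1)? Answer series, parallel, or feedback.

The answer is feedback.

Reasoning:
(1) apply the feedback formula to G1, G2
(2) reduce the series chain G3, G4
(3) feedback reduction of [G1/(1+G1*G2)], (G3*G4)
(4) sum the parallel branches [[G1/(1+G1*G2)]/(1-[G1/(1+G1*G2)]*(G3*G4))], G5, G6
Step 3: feedback.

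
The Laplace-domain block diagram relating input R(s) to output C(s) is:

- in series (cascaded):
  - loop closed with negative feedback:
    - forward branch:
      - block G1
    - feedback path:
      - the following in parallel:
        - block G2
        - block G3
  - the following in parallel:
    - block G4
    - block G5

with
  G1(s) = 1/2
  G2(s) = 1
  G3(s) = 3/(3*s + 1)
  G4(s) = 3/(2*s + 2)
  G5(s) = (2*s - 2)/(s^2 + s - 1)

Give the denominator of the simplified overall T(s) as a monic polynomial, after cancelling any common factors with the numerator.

Answer: s^4 + 8*s^3/3 + 4*s^2/3 - s - 2/3

Working:
1. add G2, G3 (parallel); result (3*s + 4)/(3*s + 1)
2. reduce the feedback loop with forward G1 and return (G2+G3); result (3*s + 1)/(9*s + 6)
3. parallel reduction of G4, G5; result (7*s^2 + 3*s - 7)/(2*s^3 + 4*s^2 - 2)
4. multiply [G1/(1+G1*(G2+G3))], (G4+G5) (series); result (21*s^3 + 16*s^2 - 18*s - 7)/(18*s^4 + 48*s^3 + 24*s^2 - 18*s - 12)
T(s) is the step-4 result (common factors already cancelled). Leading coefficient of the denominator: 18. Divide through by 18 for the monic polynomial.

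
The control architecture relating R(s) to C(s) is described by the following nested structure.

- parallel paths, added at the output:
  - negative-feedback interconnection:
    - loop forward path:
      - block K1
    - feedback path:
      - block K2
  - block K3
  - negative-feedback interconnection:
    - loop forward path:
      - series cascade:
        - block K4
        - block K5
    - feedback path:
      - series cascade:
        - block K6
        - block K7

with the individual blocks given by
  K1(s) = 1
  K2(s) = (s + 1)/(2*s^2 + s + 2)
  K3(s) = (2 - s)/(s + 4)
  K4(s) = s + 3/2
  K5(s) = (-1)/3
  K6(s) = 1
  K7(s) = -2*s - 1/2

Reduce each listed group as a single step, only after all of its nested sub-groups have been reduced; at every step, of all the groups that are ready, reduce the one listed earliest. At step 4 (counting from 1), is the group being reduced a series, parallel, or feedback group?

Step 1: close the feedback loop around K1, K2
Step 2: cascade K4, K5
Step 3: series reduction of K6, K7
Step 4: close the feedback loop around (K4*K5), (K6*K7)
Step 5: combine [K1/(1+K1*K2)], K3, [(K4*K5)/(1+(K4*K5)*(K6*K7))] in parallel
So the answer for step 4 is feedback.

Final answer: feedback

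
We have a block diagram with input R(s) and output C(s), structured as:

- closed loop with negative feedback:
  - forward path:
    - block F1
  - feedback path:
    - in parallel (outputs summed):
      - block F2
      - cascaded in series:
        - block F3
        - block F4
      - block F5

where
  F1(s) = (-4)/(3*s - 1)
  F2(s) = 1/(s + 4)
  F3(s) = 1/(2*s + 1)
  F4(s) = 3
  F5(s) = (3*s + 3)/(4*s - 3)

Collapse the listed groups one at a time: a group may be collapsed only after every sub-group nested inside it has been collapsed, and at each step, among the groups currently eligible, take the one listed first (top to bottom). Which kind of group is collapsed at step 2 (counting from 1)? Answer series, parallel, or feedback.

Answer: parallel

Working:
Step 1. reduce the series chain F3, F4
Step 2. reduce the parallel group F2, (F3*F4), F5
Step 3. collapse the loop (F1 forward, (F2+(F3*F4)+F5) return)
So the answer for step 2 is parallel.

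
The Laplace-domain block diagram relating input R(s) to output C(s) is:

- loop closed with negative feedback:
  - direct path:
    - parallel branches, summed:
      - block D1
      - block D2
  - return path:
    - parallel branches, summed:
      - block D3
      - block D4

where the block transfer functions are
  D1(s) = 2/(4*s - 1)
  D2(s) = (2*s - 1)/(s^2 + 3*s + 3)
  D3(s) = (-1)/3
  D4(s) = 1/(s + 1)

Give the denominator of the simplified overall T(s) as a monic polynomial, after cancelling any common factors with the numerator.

Step 1. sum the parallel branches D1, D2, giving (10*s^2 + 7)/(4*s^3 + 11*s^2 + 9*s - 3)
Step 2. parallel reduction of D3, D4, giving (2 - s)/(3*s + 3)
Step 3. apply the feedback formula to (D1+D2), (D3+D4), giving (30*s^3 + 30*s^2 + 21*s + 21)/(12*s^4 + 35*s^3 + 80*s^2 + 11*s + 5)
That last expression is T(s), already simplified. Scaling its denominator by 1/12 (the reciprocal of the leading coefficient) yields the monic denominator.

Hence the answer: s^4 + 35*s^3/12 + 20*s^2/3 + 11*s/12 + 5/12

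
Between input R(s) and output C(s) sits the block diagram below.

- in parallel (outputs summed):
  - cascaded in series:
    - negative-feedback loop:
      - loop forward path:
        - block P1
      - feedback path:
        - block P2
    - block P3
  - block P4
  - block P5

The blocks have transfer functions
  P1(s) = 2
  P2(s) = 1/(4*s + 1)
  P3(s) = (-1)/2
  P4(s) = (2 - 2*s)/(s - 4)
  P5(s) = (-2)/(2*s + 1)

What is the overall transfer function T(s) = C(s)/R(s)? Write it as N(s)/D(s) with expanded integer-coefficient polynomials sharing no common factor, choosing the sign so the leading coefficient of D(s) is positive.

1. collapse the loop (P1 forward, P2 return) gives (8*s + 2)/(4*s + 3)
2. series reduction of [P1/(1+P1*P2)], P3 gives (-4*s - 1)/(4*s + 3)
3. reduce the parallel group ([P1/(1+P1*P2)]*P3), P4, P5; the result is T(s) itself (integer coefficients, no common factor, positive leading denominator coefficient)

Final answer: (-24*s^3 + 14*s^2 + 63*s + 34)/(8*s^3 - 22*s^2 - 37*s - 12)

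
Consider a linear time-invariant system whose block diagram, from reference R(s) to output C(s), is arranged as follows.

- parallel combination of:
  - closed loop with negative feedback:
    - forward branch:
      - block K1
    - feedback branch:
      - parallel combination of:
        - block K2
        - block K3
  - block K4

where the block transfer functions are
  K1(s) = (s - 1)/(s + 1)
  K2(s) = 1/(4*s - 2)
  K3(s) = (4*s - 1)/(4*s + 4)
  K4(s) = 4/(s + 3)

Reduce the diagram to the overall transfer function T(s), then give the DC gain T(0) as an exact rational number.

Reducing step by step:

(1) sum the parallel branches K2, K3: (8*s^2 - 4*s + 3)/(8*s^2 + 4*s - 4)
(2) feedback reduction of K1, (K2+K3): (8*s^3 - 4*s^2 - 8*s + 4)/(16*s^3 + 7*s - 7)
(3) sum the parallel branches [K1/(1+K1*(K2+K3))], K4: (8*s^4 + 84*s^3 - 20*s^2 + 8*s - 16)/(16*s^4 + 48*s^3 + 7*s^2 + 14*s - 21)
Evaluating the step-3 result (the overall T(s)) at s = 0 gives T(0) = -16/(-21) = 16/21.

Answer: 16/21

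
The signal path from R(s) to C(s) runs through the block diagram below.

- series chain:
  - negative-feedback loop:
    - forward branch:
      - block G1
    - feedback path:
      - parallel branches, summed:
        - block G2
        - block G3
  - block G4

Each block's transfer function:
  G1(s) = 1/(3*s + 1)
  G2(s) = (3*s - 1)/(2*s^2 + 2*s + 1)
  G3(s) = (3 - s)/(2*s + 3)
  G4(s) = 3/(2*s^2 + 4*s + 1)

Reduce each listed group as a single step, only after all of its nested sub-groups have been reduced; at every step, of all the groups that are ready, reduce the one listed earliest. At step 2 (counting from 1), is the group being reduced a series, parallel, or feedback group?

The answer is feedback.

Reasoning:
Step 1 - combine G2, G3 in parallel
Step 2 - apply the feedback formula to G1, (G2+G3)
Step 3 - multiply [G1/(1+G1*(G2+G3))], G4 (series)
Step 2: feedback.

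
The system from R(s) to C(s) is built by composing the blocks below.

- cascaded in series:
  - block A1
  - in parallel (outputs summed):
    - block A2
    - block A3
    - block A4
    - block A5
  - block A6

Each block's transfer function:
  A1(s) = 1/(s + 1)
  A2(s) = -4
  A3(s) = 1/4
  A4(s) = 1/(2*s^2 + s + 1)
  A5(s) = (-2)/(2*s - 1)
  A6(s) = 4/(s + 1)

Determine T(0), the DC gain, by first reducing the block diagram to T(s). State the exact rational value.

1. reduce the parallel group A2, A3, A4, A5; result (-60*s^3 - 16*s^2 - 15*s + 3)/(16*s^3 + 4*s - 4)
2. multiply A1, (A2+A3+A4+A5), A6 (series); result (-60*s^3 - 16*s^2 - 15*s + 3)/(4*s^5 + 8*s^4 + 5*s^3 + s^2 - s - 1)
The step-2 result is T(s). Setting s = 0: T(0) = 3/(-1) = -3.

Therefore the answer is -3.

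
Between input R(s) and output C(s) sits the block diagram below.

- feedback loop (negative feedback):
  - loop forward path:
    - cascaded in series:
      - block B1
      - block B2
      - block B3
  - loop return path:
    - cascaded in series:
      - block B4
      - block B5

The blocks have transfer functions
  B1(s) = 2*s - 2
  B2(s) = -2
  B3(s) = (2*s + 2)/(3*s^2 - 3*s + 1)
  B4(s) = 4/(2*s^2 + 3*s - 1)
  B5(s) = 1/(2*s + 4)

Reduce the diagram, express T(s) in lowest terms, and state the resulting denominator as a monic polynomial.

Step 1 - cascade B1, B2, B3 gives (8 - 8*s^2)/(3*s^2 - 3*s + 1)
Step 2 - multiply B4, B5 (series) gives 2/(2*s^3 + 7*s^2 + 5*s - 2)
Step 3 - reduce the feedback loop with forward (B1*B2*B3) and return (B4*B5) gives (-16*s^5 - 56*s^4 - 24*s^3 + 72*s^2 + 40*s - 16)/(6*s^5 + 15*s^4 - 4*s^3 - 30*s^2 + 11*s + 14)
That last expression is T(s), already simplified. Scaling its denominator by 1/6 (the reciprocal of the leading coefficient) yields the monic denominator.

Final answer: s^5 + 5*s^4/2 - 2*s^3/3 - 5*s^2 + 11*s/6 + 7/3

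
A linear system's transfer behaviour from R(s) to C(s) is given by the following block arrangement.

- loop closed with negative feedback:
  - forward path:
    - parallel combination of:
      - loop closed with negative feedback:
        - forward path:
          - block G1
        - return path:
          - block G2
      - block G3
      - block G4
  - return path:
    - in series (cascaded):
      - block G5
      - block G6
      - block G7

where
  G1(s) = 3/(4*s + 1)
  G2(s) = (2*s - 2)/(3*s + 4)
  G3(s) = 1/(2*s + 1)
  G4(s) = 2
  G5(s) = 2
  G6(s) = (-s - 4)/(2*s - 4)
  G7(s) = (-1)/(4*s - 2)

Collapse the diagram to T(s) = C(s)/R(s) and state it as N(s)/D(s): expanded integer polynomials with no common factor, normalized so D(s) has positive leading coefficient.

Step 1. feedback reduction of G1, G2 = (9*s + 12)/(12*s^2 + 25*s - 2)
Step 2. combine [G1/(1+G1*G2)], G3, G4 in parallel = (48*s^3 + 154*s^2 + 100*s + 6)/(24*s^3 + 62*s^2 + 21*s - 2)
Step 3. cascade G5, G6, G7 = (s + 4)/(4*s^2 - 10*s + 4)
Step 4. collapse the loop (([G1/(1+G1*G2)]+G3+G4) forward, (G5*G6*G7) return), giving the overall T(s)

Answer: (96*s^5 + 68*s^4 - 474*s^3 - 180*s^2 + 170*s + 12)/(48*s^5 + 28*s^4 - 47*s^3 + 373*s^2 + 255*s + 8)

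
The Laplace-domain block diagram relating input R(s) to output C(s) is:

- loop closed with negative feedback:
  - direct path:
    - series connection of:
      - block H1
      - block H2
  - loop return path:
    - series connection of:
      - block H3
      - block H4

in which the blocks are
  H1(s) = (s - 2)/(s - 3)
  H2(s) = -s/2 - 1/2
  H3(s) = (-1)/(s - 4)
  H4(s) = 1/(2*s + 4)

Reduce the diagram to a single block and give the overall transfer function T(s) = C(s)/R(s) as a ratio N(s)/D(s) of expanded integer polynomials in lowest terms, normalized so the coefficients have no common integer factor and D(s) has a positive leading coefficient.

(1) reduce the series chain H1, H2 = (-s^2 + s + 2)/(2*s - 6)
(2) combine H3, H4 in series = (-1)/(2*s^2 - 4*s - 16)
(3) close the feedback loop around (H1*H2), (H3*H4), which is the overall transfer function T(s) = C(s)/R(s) in lowest terms

Therefore the answer is (-2*s^4 + 6*s^3 + 16*s^2 - 24*s - 32)/(4*s^3 - 19*s^2 - 9*s + 94).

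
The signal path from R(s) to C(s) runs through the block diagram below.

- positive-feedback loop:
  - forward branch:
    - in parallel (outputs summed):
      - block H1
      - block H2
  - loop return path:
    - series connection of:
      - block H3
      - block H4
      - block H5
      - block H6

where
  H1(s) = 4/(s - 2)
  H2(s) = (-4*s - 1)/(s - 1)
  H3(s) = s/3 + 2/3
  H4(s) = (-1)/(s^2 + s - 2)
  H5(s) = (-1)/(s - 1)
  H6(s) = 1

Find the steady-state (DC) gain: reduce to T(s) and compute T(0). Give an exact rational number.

First reduce the diagram to T(s).

Step 1. add H1, H2 (parallel) = (-4*s^2 + 11*s - 2)/(s^2 - 3*s + 2)
Step 2. multiply H3, H4, H5, H6 (series) = 1/(3*s^2 - 6*s + 3)
Step 3. close the feedback loop around (H1+H2), (H3*H4*H5*H6) = (-12*s^4 + 57*s^3 - 84*s^2 + 45*s - 6)/(3*s^4 - 15*s^3 + 31*s^2 - 32*s + 8)
That last expression is T(s); at s = 0 only the constant terms survive, so T(0) = -6/8 = -3/4.

Answer: -3/4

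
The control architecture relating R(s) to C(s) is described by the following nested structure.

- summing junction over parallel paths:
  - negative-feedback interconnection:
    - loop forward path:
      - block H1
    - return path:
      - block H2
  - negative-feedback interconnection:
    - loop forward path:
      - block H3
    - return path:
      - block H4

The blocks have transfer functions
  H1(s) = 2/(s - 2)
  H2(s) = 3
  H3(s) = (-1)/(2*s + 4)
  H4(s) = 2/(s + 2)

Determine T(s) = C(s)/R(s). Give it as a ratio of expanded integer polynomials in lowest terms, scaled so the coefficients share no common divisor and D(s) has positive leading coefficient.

First reduce the diagram to T(s).

Step 1. reduce the feedback loop with forward H1 and return H2 = 2/(s + 4)
Step 2. apply the feedback formula to H3, H4 = (-s - 2)/(2*s^2 + 8*s + 6)
Step 3. reduce the parallel group [H1/(1+H1*H2)], [H3/(1+H3*H4)], which is the overall transfer function T(s) = C(s)/R(s) in lowest terms

Answer: (3*s^2 + 10*s + 4)/(2*s^3 + 16*s^2 + 38*s + 24)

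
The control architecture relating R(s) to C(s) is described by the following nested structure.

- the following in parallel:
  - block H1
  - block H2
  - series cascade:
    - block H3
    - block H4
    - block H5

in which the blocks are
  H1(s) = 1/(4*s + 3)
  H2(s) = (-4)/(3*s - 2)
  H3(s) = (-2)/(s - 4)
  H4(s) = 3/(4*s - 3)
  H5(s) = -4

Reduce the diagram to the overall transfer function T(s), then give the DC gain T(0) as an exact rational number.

Answer: 13/3

Working:
Step 1: cascade H3, H4, H5; result 24/(4*s^2 - 19*s + 12)
Step 2: sum the parallel branches H1, H2, (H3*H4*H5); result (-52*s^3 + 479*s^2 + 134*s - 312)/(48*s^4 - 224*s^3 + 101*s^2 + 126*s - 72)
That last expression is T(s); at s = 0 only the constant terms survive, so T(0) = -312/(-72) = 13/3.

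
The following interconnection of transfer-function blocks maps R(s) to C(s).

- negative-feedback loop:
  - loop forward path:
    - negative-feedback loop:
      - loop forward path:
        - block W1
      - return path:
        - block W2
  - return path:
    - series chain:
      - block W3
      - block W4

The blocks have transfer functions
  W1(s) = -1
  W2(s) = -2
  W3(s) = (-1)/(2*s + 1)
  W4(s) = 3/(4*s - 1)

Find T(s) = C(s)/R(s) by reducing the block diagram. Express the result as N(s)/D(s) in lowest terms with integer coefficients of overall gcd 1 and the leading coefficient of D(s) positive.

Reducing step by step:

(1) feedback reduction of W1, W2; result (-1)/3
(2) combine W3, W4 in series; result (-3)/(8*s^2 + 2*s - 1)
(3) reduce the feedback loop with forward [W1/(1+W1*W2)] and return (W3*W4): this yields T(s), and no further normalization is needed

Answer: (-8*s^2 - 2*s + 1)/(24*s^2 + 6*s)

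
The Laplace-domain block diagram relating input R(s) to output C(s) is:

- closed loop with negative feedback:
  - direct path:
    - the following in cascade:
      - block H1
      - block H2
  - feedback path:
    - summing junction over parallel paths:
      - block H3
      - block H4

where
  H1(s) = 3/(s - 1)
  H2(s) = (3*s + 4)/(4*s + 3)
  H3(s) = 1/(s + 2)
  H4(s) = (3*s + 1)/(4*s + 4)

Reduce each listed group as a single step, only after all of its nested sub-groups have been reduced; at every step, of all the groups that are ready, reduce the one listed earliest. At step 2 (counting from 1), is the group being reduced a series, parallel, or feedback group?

The answer is parallel.

Reasoning:
[1] combine H1, H2 in series
[2] add H3, H4 (parallel)
[3] collapse the loop ((H1*H2) forward, (H3+H4) return)
The group at step 2 is a parallel group.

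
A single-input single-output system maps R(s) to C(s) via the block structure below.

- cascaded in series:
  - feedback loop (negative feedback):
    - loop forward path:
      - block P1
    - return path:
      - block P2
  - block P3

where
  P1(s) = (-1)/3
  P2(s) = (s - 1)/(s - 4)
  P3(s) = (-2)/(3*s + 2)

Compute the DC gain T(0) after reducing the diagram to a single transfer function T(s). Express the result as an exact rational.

(1) feedback reduction of P1, P2; result (4 - s)/(2*s - 11)
(2) multiply [P1/(1+P1*P2)], P3 (series); result (2*s - 8)/(6*s^2 - 29*s - 22)
The step-2 result is T(s). Setting s = 0: T(0) = -8/(-22) = 4/11.

Final answer: 4/11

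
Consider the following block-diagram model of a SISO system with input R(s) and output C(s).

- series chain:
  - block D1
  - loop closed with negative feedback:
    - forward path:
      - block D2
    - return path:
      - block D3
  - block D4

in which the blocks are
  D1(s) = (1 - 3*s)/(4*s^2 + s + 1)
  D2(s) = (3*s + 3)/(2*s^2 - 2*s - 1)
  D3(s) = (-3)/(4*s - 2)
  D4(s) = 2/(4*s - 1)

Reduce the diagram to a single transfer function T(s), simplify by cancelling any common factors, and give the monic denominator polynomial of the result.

Answer: s^6 - 3*s^5/2 - 15*s^4/16 - 39*s^3/32 - 15*s^2/128 - 3*s/32 + 7/128

Working:
Step 1 - feedback reduction of D2, D3, giving (12*s^2 + 6*s - 6)/(8*s^3 - 12*s^2 - 9*s - 7)
Step 2 - combine D1, [D2/(1+D2*D3)], D4 in series, giving (-72*s^3 - 12*s^2 + 48*s - 12)/(128*s^6 - 192*s^5 - 120*s^4 - 156*s^3 - 15*s^2 - 12*s + 7)
T(s) is the step-2 result (common factors already cancelled). Leading coefficient of the denominator: 128. Divide through by 128 for the monic polynomial.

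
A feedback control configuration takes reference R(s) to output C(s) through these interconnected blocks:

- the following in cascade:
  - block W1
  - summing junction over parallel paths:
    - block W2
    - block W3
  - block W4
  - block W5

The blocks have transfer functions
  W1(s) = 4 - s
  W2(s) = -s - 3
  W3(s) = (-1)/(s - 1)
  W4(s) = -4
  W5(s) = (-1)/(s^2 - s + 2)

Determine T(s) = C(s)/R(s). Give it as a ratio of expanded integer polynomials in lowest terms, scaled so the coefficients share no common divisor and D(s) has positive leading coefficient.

First reduce the diagram to T(s).

Step 1 - parallel reduction of W2, W3, giving (-s^2 - 2*s + 2)/(s - 1)
Step 2 - multiply W1, (W2+W3), W4, W5 (series): this yields T(s), and no further normalization is needed

Answer: (4*s^3 - 8*s^2 - 40*s + 32)/(s^3 - 2*s^2 + 3*s - 2)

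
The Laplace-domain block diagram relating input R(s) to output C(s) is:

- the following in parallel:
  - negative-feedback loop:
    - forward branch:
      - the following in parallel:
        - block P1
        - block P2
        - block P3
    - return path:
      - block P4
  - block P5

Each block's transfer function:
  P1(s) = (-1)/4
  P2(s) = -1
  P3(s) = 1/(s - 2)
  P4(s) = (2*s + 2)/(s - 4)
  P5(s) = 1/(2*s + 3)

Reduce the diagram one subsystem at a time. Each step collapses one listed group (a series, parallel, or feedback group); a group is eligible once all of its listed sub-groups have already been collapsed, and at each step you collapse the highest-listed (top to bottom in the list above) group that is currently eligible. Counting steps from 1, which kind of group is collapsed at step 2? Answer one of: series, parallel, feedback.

Reducing step by step:

Step 1. parallel reduction of P1, P2, P3
Step 2. apply the feedback formula to (P1+P2+P3), P4
Step 3. reduce the parallel group [(P1+P2+P3)/(1+(P1+P2+P3)*P4)], P5
So the answer for step 2 is feedback.

Answer: feedback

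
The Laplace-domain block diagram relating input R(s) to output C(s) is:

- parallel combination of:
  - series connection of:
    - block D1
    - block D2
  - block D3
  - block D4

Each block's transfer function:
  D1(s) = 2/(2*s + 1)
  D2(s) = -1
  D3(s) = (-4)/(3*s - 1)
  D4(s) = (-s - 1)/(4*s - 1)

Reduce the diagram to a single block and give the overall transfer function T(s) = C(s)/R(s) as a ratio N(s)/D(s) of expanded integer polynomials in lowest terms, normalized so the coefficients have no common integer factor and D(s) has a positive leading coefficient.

1. series reduction of D1, D2 = (-2)/(2*s + 1)
2. reduce the parallel group (D1*D2), D3, D4; the result is T(s) itself (integer coefficients, no common factor, positive leading denominator coefficient)

Final answer: (-6*s^3 - 63*s^2 + 6*s + 3)/(24*s^3 - 2*s^2 - 5*s + 1)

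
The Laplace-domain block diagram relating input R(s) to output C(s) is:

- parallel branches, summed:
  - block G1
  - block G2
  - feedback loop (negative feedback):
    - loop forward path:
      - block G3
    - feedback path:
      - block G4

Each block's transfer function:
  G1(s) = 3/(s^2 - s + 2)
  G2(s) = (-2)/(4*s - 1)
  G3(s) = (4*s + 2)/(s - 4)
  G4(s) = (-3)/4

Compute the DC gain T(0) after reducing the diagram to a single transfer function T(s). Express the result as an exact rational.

Reducing step by step:

Step 1. collapse the loop (G3 forward, G4 return); result (-8*s - 4)/(4*s + 11)
Step 2. sum the parallel branches G1, G2, [G3/(1+G3*G4)]; result (-32*s^4 + 16*s^3 - 18*s^2 + 106*s - 69)/(16*s^4 + 24*s^3 - 19*s^2 + 91*s - 22)
Evaluating the step-2 result (the overall T(s)) at s = 0 gives T(0) = -69/(-22) = 69/22.

Answer: 69/22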